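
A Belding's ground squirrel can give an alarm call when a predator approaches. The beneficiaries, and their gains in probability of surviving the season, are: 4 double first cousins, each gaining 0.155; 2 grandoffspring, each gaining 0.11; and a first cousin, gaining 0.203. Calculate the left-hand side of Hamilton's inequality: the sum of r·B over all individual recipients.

r to a double first cousin = 0.25 (double first cousins share both grandparent pairs — four paths of length 4: r = 4·(1/2)^4 = 1/4).
r to a grandoffspring = 0.25 (two parent–offspring links: r = (1/2)^2 = 1/4).
r to a first cousin = 0.125 (first cousins share one grandparent pair — two paths of length 4: r = 2·(1/2)^4 = 1/8).
Summing one r·B term per recipient: 4·0.25·0.155 + 2·0.25·0.11 + 1·0.125·0.203 = 0.235375.

0.235375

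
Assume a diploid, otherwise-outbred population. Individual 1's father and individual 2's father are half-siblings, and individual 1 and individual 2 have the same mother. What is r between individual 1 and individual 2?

0.3125

With two independent routes of shared ancestry, r is the sum of the two contributions.
Individual 1 and individual 2 are related in two ways: half first cousins through their fathers (r = 1/16) and half-sibs through their shared mother (r = 1/4).
r = 1/16 + 1/4 = 0.3125.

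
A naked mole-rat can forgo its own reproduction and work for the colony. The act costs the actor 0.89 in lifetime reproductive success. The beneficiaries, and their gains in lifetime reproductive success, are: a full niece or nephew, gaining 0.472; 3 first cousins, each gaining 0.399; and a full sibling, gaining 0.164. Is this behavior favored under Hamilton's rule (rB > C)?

No

Hamilton's rule: the trait is favored when the sum of r·B over every recipient exceeds the actor's cost C.
r to a full niece or nephew = 0.25 (full aunt/uncle↔niece/nephew: two paths of length 3 through the shared grandparent pair: r = 2·(1/2)^3 = 1/4).
r to a first cousin = 0.125 (first cousins share one grandparent pair — two paths of length 4: r = 2·(1/2)^4 = 1/8).
r to a full sibling = 0.5 (full sibs share both parents — two paths of length 2: r = 2·(1/2)^2 = 1/2).
Summing one r·B term per recipient: 1·0.25·0.472 + 3·0.125·0.399 + 1·0.5·0.164 = 0.349625.
0.349625 < 0.89: the indirect benefit is less than the cost.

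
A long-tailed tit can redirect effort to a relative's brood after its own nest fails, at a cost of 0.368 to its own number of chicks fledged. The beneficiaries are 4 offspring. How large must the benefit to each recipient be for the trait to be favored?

r to an offspring = 0.5 (one parent–offspring link: r = (1/2)^1 = 1/2).
Hamilton's rule with n recipients of equal r: n·r·B > C, so B > C/(n·r) = 0.368/(4·0.5) = 0.184.

0.184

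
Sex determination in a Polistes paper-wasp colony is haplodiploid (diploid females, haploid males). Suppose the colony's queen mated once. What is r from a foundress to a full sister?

Haplodiploid full sisters inherit their father's entire haploid genome identically (contributing 1/2) and on average half of their mother's contribution (1/2 · 1/2 = 1/4); r = 1/2 + 1/4 = 3/4.

0.75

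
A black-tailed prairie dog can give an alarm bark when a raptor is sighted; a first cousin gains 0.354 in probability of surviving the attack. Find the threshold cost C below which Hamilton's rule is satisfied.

r to a first cousin = 0.125 (first cousins share one grandparent pair — two paths of length 4: r = 2·(1/2)^4 = 1/8).
Hamilton's rule: n·r·B > C, so the trait is favored while C < n·r·B = 1·0.125·0.354 = 0.04425.

0.04425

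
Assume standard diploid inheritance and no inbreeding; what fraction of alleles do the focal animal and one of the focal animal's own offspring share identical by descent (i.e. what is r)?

Each parent–offspring link contributes a factor of 1/2, and independent paths through distinct common ancestors add.
One parent–offspring link: r = (1/2)^1 = 1/2.

0.5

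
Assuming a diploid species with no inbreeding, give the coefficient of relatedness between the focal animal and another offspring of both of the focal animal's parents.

0.5

Each parent–offspring link contributes a factor of 1/2, and independent paths through distinct common ancestors add.
Full sibs share both parents — two paths of length 2: r = 2·(1/2)^2 = 1/2.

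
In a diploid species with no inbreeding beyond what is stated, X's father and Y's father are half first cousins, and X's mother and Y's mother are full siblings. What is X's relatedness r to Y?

0.140625

With two independent routes of shared ancestry, r is the sum of the two contributions.
X and Y are related in two ways: half second cousins through their fathers (r = 1/64) and first cousins through their mothers (r = 1/8).
r = 1/64 + 1/8 = 0.140625.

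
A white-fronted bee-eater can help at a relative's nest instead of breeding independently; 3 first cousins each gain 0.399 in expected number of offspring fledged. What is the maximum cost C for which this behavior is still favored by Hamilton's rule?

r to a first cousin = 0.125 (first cousins share one grandparent pair — two paths of length 4: r = 2·(1/2)^4 = 1/8).
Hamilton's rule: n·r·B > C, so the trait is favored while C < n·r·B = 3·0.125·0.399 = 0.149625.

0.149625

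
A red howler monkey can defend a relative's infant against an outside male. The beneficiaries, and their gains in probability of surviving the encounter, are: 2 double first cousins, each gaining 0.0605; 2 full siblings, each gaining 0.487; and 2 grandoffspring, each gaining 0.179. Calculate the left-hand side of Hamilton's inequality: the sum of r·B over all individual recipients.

0.60675

r to a double first cousin = 0.25 (double first cousins share both grandparent pairs — four paths of length 4: r = 4·(1/2)^4 = 1/4).
r to a full sibling = 1/2 (full sibs share both parents — two paths of length 2: r = 2·(1/2)^2 = 1/2).
r to a grandoffspring = 0.25 (two parent–offspring links: r = (1/2)^2 = 1/4).
Summing one r·B term per recipient: 2·0.25·0.0605 + 2·0.5·0.487 + 2·0.25·0.179 = 0.60675.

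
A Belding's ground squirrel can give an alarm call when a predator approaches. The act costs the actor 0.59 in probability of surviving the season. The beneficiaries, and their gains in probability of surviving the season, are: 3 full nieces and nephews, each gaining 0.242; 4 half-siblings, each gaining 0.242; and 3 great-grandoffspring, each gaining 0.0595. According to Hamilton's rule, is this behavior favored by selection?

No

Hamilton's rule: the trait is favored when the sum of r·B over every recipient exceeds the actor's cost C.
r to a full niece or nephew = 0.25 (full aunt/uncle↔niece/nephew: two paths of length 3 through the shared grandparent pair: r = 2·(1/2)^3 = 1/4).
r to a half-sibling = 1/4 (half-sibs share one parent — one path of length 2: r = (1/2)^2 = 1/4).
r to a great-grandoffspring = 1/8 (three parent–offspring links: r = (1/2)^3 = 1/8).
Summing one r·B term per recipient: 3·0.25·0.242 + 4·0.25·0.242 + 3·0.125·0.0595 = 0.4458125.
0.4458125 < 0.59: the indirect benefit is less than the cost.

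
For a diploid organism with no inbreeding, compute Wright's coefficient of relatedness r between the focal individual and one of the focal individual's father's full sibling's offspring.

Each parent–offspring link contributes a factor of 1/2, and independent paths through distinct common ancestors add.
First cousins share one grandparent pair — two paths of length 4: r = 2·(1/2)^4 = 1/8.

0.125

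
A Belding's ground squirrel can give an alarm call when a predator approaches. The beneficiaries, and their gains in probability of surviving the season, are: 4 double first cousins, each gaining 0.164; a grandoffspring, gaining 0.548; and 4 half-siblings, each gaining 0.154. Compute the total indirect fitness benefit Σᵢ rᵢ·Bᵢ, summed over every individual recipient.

0.455

r to a double first cousin = 1/4 (double first cousins share both grandparent pairs — four paths of length 4: r = 4·(1/2)^4 = 1/4).
r to a grandoffspring = 0.25 (two parent–offspring links: r = (1/2)^2 = 1/4).
r to a half-sibling = 0.25 (half-sibs share one parent — one path of length 2: r = (1/2)^2 = 1/4).
Summing one r·B term per recipient: 4·0.25·0.164 + 1·0.25·0.548 + 4·0.25·0.154 = 0.455.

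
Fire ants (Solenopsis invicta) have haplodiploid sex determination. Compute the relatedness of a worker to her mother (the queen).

0.5

One meiotic link between diploid queen and diploid daughter: r = 1/2.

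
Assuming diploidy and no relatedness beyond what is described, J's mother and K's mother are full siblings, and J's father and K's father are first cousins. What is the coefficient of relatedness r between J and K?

0.15625

With two independent routes of shared ancestry, r is the sum of the two contributions.
J and K are related in two ways: first cousins through their mothers (r = 1/8) and second cousins through their fathers (r = 1/32).
r = 1/8 + 1/32 = 5/32 = 0.15625.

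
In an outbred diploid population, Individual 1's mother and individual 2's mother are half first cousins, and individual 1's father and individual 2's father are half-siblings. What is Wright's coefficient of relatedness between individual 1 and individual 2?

0.078125

Wright's path rule: contributions from independent ancestry routes add.
Individual 1 and individual 2 are related in two ways: half second cousins through their mothers (r = 1/64) and half first cousins through their fathers (r = 1/16).
r = 1/64 + 1/16 = 5/64 = 0.078125.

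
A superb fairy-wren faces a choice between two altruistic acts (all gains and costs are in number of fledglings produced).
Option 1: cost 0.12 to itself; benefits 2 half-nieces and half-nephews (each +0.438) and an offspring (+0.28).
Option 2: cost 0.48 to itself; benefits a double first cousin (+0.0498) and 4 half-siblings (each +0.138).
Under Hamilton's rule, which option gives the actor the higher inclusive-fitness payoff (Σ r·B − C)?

Option 1

Option 1: r to a half-niece or half-nephew = 0.125.
Option 1: r to an offspring = 0.5.
Option 1: Σ r·B − C = (2·0.125·0.438 + 1·0.5·0.28) − 0.12 = 0.1295.
Option 2: r to a double first cousin = 0.25.
Option 2: r to a half-sibling = 0.25.
Option 2: Σ r·B − C = (1·0.25·0.0498 + 4·0.25·0.138) − 0.48 = -0.32955.
Option 1 has the higher net inclusive-fitness payoff.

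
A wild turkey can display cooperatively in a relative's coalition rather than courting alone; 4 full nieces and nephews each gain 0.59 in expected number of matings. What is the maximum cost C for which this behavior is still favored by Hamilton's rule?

r to a full niece or nephew = 0.25 (full aunt/uncle↔niece/nephew: two paths of length 3 through the shared grandparent pair: r = 2·(1/2)^3 = 1/4).
Hamilton's rule: n·r·B > C, so the trait is favored while C < n·r·B = 4·0.25·0.59 = 0.59.

0.59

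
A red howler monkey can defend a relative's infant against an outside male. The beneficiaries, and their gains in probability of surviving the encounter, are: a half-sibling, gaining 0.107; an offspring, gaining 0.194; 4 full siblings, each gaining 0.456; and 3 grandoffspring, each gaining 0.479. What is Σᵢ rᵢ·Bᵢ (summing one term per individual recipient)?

1.395

r to a half-sibling = 0.25 (half-sibs share one parent — one path of length 2: r = (1/2)^2 = 1/4).
r to an offspring = 0.5 (one parent–offspring link: r = (1/2)^1 = 1/2).
r to a full sibling = 0.5 (full sibs share both parents — two paths of length 2: r = 2·(1/2)^2 = 1/2).
r to a grandoffspring = 1/4 (two parent–offspring links: r = (1/2)^2 = 1/4).
Summing one r·B term per recipient: 1·0.25·0.107 + 1·0.5·0.194 + 4·0.5·0.456 + 3·0.25·0.479 = 1.395.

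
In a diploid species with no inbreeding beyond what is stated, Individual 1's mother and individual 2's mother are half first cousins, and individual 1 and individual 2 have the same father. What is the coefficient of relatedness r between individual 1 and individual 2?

0.265625

Independent pedigree routes through distinct common ancestors add.
Individual 1 and individual 2 are related in two ways: half second cousins through their mothers (r = 1/64) and half-sibs through their shared father (r = 1/4).
r = 1/64 + 1/4 = 17/64 = 0.265625.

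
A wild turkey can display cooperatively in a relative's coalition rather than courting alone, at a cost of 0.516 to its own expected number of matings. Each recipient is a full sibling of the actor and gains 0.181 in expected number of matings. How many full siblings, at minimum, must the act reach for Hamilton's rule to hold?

r to a full sibling = 0.5 (full sibs share both parents — two paths of length 2: r = 2·(1/2)^2 = 1/2).
Hamilton's rule: n·r·B > C  ⇒  n > C/(r·B) = 0.516/(0.5·0.181) = 5.702.
The smallest integer exceeding 5.702 is 6.

6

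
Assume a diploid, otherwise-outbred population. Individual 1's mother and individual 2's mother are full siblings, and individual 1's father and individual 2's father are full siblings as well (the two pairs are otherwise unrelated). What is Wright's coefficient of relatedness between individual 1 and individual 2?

0.25

With two independent routes of shared ancestry, r is the sum of the two contributions.
Individual 1 and individual 2 are related in two ways: first cousins through their mothers (r = 1/8) and first cousins through their fathers (r = 1/8) — i.e. double first cousins.
r = 1/8 + 1/8 = 0.25.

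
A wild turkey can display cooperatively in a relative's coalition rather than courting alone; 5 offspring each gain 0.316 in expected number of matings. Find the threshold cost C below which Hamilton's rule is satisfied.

0.79

r to an offspring = 1/2 (one parent–offspring link: r = (1/2)^1 = 1/2).
Hamilton's rule: n·r·B > C, so the trait is favored while C < n·r·B = 5·0.5·0.316 = 0.79.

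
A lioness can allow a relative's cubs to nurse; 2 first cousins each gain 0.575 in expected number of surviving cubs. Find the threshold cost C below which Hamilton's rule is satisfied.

0.14375

r to a first cousin = 1/8 (first cousins share one grandparent pair — two paths of length 4: r = 2·(1/2)^4 = 1/8).
Hamilton's rule: n·r·B > C, so the trait is favored while C < n·r·B = 2·0.125·0.575 = 0.14375.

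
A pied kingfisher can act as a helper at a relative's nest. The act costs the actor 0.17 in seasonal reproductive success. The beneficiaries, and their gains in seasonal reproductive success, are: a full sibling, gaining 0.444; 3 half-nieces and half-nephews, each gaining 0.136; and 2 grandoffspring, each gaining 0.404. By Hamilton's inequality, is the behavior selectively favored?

Hamilton's rule: the trait is favored when the sum of r·B over every recipient exceeds the actor's cost C.
r to a full sibling = 1/2 (full sibs share both parents — two paths of length 2: r = 2·(1/2)^2 = 1/2).
r to a half-niece or half-nephew = 0.125 (half-aunt/uncle↔niece/nephew: one path of length 3: r = (1/2)^3 = 1/8).
r to a grandoffspring = 1/4 (two parent–offspring links: r = (1/2)^2 = 1/4).
Summing one r·B term per recipient: 1·0.5·0.444 + 3·0.125·0.136 + 2·0.25·0.404 = 0.475.
0.475 > 0.17: the indirect benefit exceeds the cost.

Yes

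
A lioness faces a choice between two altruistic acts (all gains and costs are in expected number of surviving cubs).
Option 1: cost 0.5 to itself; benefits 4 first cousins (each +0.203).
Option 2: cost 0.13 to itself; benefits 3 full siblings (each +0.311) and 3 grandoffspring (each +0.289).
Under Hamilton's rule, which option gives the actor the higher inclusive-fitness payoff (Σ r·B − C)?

Option 2

Option 1: r to a first cousin = 0.125.
Option 1: Σ r·B − C = (4·0.125·0.203) − 0.5 = -0.3985.
Option 2: r to a full sibling = 0.5.
Option 2: r to a grandoffspring = 0.25.
Option 2: Σ r·B − C = (3·0.5·0.311 + 3·0.25·0.289) − 0.13 = 0.55325.
Option 2 has the higher net inclusive-fitness payoff.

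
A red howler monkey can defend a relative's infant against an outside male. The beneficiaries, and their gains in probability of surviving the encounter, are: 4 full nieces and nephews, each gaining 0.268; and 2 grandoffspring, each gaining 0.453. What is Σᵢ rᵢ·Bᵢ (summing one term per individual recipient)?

0.4945

r to a full niece or nephew = 0.25 (full aunt/uncle↔niece/nephew: two paths of length 3 through the shared grandparent pair: r = 2·(1/2)^3 = 1/4).
r to a grandoffspring = 0.25 (two parent–offspring links: r = (1/2)^2 = 1/4).
Summing one r·B term per recipient: 4·0.25·0.268 + 2·0.25·0.453 = 0.4945.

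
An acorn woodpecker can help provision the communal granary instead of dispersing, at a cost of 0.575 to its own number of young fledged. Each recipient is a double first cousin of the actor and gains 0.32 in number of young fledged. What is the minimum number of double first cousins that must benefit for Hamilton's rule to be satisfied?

8

r to a double first cousin = 1/4 (double first cousins share both grandparent pairs — four paths of length 4: r = 4·(1/2)^4 = 1/4).
Hamilton's rule: n·r·B > C  ⇒  n > C/(r·B) = 0.575/(0.25·0.32) = 7.187.
The smallest integer exceeding 7.187 is 8.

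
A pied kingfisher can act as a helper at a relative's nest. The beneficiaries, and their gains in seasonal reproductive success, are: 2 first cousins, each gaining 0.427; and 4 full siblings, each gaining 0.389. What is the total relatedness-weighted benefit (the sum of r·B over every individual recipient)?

0.88475

r to a first cousin = 1/8 (first cousins share one grandparent pair — two paths of length 4: r = 2·(1/2)^4 = 1/8).
r to a full sibling = 1/2 (full sibs share both parents — two paths of length 2: r = 2·(1/2)^2 = 1/2).
Summing one r·B term per recipient: 2·0.125·0.427 + 4·0.5·0.389 = 0.88475.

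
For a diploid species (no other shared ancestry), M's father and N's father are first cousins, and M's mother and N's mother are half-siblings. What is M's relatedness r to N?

0.09375

Wright's path rule: contributions from independent ancestry routes add.
M and N are related in two ways: second cousins through their fathers (r = 1/32) and half first cousins through their mothers (r = 1/16).
r = 1/32 + 1/16 = 0.09375.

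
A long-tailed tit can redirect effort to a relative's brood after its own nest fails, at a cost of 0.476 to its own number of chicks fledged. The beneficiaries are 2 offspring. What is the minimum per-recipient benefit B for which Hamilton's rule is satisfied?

0.476

r to an offspring = 1/2 (one parent–offspring link: r = (1/2)^1 = 1/2).
Hamilton's rule with n recipients of equal r: n·r·B > C, so B > C/(n·r) = 0.476/(2·0.5) = 0.476.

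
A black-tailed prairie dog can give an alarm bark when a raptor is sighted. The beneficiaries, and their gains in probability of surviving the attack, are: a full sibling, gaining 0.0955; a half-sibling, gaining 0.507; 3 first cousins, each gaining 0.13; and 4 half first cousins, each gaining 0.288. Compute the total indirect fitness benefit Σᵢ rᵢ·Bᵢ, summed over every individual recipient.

0.29525

r to a full sibling = 1/2 (full sibs share both parents — two paths of length 2: r = 2·(1/2)^2 = 1/2).
r to a half-sibling = 0.25 (half-sibs share one parent — one path of length 2: r = (1/2)^2 = 1/4).
r to a first cousin = 0.125 (first cousins share one grandparent pair — two paths of length 4: r = 2·(1/2)^4 = 1/8).
r to a half first cousin = 1/16 (half first cousins share one grandparent — one path of length 4: r = (1/2)^4 = 1/16).
Summing one r·B term per recipient: 1·0.5·0.0955 + 1·0.25·0.507 + 3·0.125·0.13 + 4·0.0625·0.288 = 0.29525.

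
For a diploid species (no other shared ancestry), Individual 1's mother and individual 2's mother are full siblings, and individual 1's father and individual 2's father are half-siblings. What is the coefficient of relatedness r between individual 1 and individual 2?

0.1875

Wright's path rule: contributions from independent ancestry routes add.
Individual 1 and individual 2 are related in two ways: first cousins through their mothers (r = 1/8) and half first cousins through their fathers (r = 1/16).
r = 1/8 + 1/16 = 3/16 = 0.1875.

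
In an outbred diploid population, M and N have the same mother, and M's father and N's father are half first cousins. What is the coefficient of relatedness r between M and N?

With two independent routes of shared ancestry, r is the sum of the two contributions.
M and N are related in two ways: half-sibs through their shared mother (r = 1/4) and half second cousins through their fathers (r = 1/64).
r = 1/4 + 1/64 = 0.265625.

0.265625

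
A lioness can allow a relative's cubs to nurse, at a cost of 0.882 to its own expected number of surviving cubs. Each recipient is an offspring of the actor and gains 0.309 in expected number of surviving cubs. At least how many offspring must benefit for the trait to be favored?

r to an offspring = 0.5 (one parent–offspring link: r = (1/2)^1 = 1/2).
Hamilton's rule: n·r·B > C  ⇒  n > C/(r·B) = 0.882/(0.5·0.309) = 5.709.
The smallest integer exceeding 5.709 is 6.

6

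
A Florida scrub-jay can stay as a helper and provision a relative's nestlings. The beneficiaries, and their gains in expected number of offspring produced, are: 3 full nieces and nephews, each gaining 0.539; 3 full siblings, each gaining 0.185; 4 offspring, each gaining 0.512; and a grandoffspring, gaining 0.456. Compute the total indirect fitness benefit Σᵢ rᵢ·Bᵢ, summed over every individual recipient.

r to a full niece or nephew = 0.25 (full aunt/uncle↔niece/nephew: two paths of length 3 through the shared grandparent pair: r = 2·(1/2)^3 = 1/4).
r to a full sibling = 1/2 (full sibs share both parents — two paths of length 2: r = 2·(1/2)^2 = 1/2).
r to an offspring = 1/2 (one parent–offspring link: r = (1/2)^1 = 1/2).
r to a grandoffspring = 0.25 (two parent–offspring links: r = (1/2)^2 = 1/4).
Summing one r·B term per recipient: 3·0.25·0.539 + 3·0.5·0.185 + 4·0.5·0.512 + 1·0.25·0.456 = 1.81975.

1.81975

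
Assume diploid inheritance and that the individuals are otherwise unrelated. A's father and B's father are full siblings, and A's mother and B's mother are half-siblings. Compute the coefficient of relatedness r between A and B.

0.1875

With two independent routes of shared ancestry, r is the sum of the two contributions.
A and B are related in two ways: first cousins through their fathers (r = 1/8) and half first cousins through their mothers (r = 1/16).
r = 1/8 + 1/16 = 3/16 = 0.1875.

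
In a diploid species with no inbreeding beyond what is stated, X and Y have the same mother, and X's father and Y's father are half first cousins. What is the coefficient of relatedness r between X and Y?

With two independent routes of shared ancestry, r is the sum of the two contributions.
X and Y are related in two ways: half-sibs through their shared mother (r = 1/4) and half second cousins through their fathers (r = 1/64).
r = 1/4 + 1/64 = 17/64 = 0.265625.

0.265625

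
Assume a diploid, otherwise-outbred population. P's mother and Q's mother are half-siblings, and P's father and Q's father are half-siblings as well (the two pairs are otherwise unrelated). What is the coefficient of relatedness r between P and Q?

0.125

Independent pedigree routes through distinct common ancestors add.
P and Q are related in two ways: half first cousins through their mothers (r = 1/16) and half first cousins through their fathers (r = 1/16).
r = 1/16 + 1/16 = 1/8 = 0.125.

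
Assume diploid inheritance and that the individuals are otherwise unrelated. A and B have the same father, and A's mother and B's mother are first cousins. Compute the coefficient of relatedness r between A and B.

0.28125

Wright's path rule: contributions from independent ancestry routes add.
A and B are related in two ways: half-sibs through their shared father (r = 1/4) and second cousins through their mothers (r = 1/32).
r = 1/4 + 1/32 = 0.28125.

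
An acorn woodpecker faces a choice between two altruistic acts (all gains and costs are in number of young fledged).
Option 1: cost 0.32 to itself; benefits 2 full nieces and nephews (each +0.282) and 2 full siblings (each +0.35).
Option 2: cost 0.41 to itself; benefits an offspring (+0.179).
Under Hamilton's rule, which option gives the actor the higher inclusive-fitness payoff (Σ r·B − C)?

Option 1

Option 1: r to a full niece or nephew = 0.25.
Option 1: r to a full sibling = 0.5.
Option 1: Σ r·B − C = (2·0.25·0.282 + 2·0.5·0.35) − 0.32 = 0.171.
Option 2: r to an offspring = 0.5.
Option 2: Σ r·B − C = (1·0.5·0.179) − 0.41 = -0.3205.
Option 1 has the higher net inclusive-fitness payoff.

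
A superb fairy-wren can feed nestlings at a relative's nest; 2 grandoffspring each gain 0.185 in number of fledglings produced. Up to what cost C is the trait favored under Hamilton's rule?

0.0925

r to a grandoffspring = 0.25 (two parent–offspring links: r = (1/2)^2 = 1/4).
Hamilton's rule: n·r·B > C, so the trait is favored while C < n·r·B = 2·0.25·0.185 = 0.0925.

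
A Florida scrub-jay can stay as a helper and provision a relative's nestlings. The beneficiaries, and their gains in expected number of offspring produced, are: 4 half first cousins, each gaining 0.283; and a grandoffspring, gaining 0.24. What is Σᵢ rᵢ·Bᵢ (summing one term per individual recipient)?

r to a half first cousin = 1/16 (half first cousins share one grandparent — one path of length 4: r = (1/2)^4 = 1/16).
r to a grandoffspring = 0.25 (two parent–offspring links: r = (1/2)^2 = 1/4).
Summing one r·B term per recipient: 4·0.0625·0.283 + 1·0.25·0.24 = 0.13075.

0.13075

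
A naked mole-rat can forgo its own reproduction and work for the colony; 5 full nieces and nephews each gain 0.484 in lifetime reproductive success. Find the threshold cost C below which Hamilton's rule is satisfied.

0.605

r to a full niece or nephew = 1/4 (full aunt/uncle↔niece/nephew: two paths of length 3 through the shared grandparent pair: r = 2·(1/2)^3 = 1/4).
Hamilton's rule: n·r·B > C, so the trait is favored while C < n·r·B = 5·0.25·0.484 = 0.605.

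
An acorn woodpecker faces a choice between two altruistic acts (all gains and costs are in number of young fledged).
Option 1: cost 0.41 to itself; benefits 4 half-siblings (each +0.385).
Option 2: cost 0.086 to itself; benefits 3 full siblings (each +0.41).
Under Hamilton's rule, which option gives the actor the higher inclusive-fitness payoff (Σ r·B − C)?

Option 1: r to a half-sibling = 0.25.
Option 1: Σ r·B − C = (4·0.25·0.385) − 0.41 = -0.025.
Option 2: r to a full sibling = 0.5.
Option 2: Σ r·B − C = (3·0.5·0.41) − 0.086 = 0.529.
Option 2 has the higher net inclusive-fitness payoff.

Option 2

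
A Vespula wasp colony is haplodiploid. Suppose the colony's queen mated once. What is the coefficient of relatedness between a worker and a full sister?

0.75

Haplodiploid full sisters inherit their father's entire haploid genome identically (contributing 1/2) and on average half of their mother's contribution (1/2 · 1/2 = 1/4); r = 1/2 + 1/4 = 3/4.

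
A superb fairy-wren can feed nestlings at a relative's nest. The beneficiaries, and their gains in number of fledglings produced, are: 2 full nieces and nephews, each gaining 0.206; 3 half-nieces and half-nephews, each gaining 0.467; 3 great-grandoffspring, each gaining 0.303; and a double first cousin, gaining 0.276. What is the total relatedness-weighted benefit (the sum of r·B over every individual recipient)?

0.46075

r to a full niece or nephew = 1/4 (full aunt/uncle↔niece/nephew: two paths of length 3 through the shared grandparent pair: r = 2·(1/2)^3 = 1/4).
r to a half-niece or half-nephew = 0.125 (half-aunt/uncle↔niece/nephew: one path of length 3: r = (1/2)^3 = 1/8).
r to a great-grandoffspring = 0.125 (three parent–offspring links: r = (1/2)^3 = 1/8).
r to a double first cousin = 1/4 (double first cousins share both grandparent pairs — four paths of length 4: r = 4·(1/2)^4 = 1/4).
Summing one r·B term per recipient: 2·0.25·0.206 + 3·0.125·0.467 + 3·0.125·0.303 + 1·0.25·0.276 = 0.46075.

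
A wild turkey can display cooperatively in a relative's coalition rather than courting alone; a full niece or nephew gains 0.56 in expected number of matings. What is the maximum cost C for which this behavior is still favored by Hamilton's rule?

r to a full niece or nephew = 0.25 (full aunt/uncle↔niece/nephew: two paths of length 3 through the shared grandparent pair: r = 2·(1/2)^3 = 1/4).
Hamilton's rule: n·r·B > C, so the trait is favored while C < n·r·B = 1·0.25·0.56 = 0.14.

0.14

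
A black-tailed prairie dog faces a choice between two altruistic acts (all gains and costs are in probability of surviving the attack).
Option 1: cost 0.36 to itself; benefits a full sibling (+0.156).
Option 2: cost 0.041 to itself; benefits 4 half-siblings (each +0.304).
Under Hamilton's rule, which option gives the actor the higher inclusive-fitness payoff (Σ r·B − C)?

Option 1: r to a full sibling = 0.5.
Option 1: Σ r·B − C = (1·0.5·0.156) − 0.36 = -0.282.
Option 2: r to a half-sibling = 0.25.
Option 2: Σ r·B − C = (4·0.25·0.304) − 0.041 = 0.263.
Option 2 has the higher net inclusive-fitness payoff.

Option 2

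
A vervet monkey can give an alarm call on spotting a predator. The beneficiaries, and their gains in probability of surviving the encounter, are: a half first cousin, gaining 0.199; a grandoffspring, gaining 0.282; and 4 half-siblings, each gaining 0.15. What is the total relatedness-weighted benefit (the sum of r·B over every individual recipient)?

r to a half first cousin = 1/16 (half first cousins share one grandparent — one path of length 4: r = (1/2)^4 = 1/16).
r to a grandoffspring = 1/4 (two parent–offspring links: r = (1/2)^2 = 1/4).
r to a half-sibling = 1/4 (half-sibs share one parent — one path of length 2: r = (1/2)^2 = 1/4).
Summing one r·B term per recipient: 1·0.0625·0.199 + 1·0.25·0.282 + 4·0.25·0.15 = 0.2329375.

0.2329375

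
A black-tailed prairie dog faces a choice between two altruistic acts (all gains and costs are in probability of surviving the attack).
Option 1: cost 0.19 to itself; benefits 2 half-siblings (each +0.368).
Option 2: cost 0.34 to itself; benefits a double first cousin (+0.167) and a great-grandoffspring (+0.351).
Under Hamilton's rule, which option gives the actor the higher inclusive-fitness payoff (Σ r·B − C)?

Option 1

Option 1: r to a half-sibling = 0.25.
Option 1: Σ r·B − C = (2·0.25·0.368) − 0.19 = -0.006.
Option 2: r to a double first cousin = 0.25.
Option 2: r to a great-grandoffspring = 0.125.
Option 2: Σ r·B − C = (1·0.25·0.167 + 1·0.125·0.351) − 0.34 = -0.254375.
Option 1 has the higher net inclusive-fitness payoff.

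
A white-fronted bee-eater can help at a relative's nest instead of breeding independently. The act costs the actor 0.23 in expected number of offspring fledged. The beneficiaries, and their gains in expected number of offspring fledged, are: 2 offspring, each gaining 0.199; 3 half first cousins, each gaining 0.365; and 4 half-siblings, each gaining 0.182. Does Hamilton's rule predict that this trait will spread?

Hamilton's rule: the trait is favored when the sum of r·B over every recipient exceeds the actor's cost C.
r to an offspring = 1/2 (one parent–offspring link: r = (1/2)^1 = 1/2).
r to a half first cousin = 0.0625 (half first cousins share one grandparent — one path of length 4: r = (1/2)^4 = 1/16).
r to a half-sibling = 1/4 (half-sibs share one parent — one path of length 2: r = (1/2)^2 = 1/4).
Summing one r·B term per recipient: 2·0.5·0.199 + 3·0.0625·0.365 + 4·0.25·0.182 = 0.4494375.
0.4494375 > 0.23: the indirect benefit exceeds the cost.

Yes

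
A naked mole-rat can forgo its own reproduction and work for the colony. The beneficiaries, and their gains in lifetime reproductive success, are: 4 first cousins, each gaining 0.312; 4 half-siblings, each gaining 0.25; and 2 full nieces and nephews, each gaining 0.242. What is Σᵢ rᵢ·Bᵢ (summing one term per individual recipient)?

0.527

r to a first cousin = 1/8 (first cousins share one grandparent pair — two paths of length 4: r = 2·(1/2)^4 = 1/8).
r to a half-sibling = 1/4 (half-sibs share one parent — one path of length 2: r = (1/2)^2 = 1/4).
r to a full niece or nephew = 1/4 (full aunt/uncle↔niece/nephew: two paths of length 3 through the shared grandparent pair: r = 2·(1/2)^3 = 1/4).
Summing one r·B term per recipient: 4·0.125·0.312 + 4·0.25·0.25 + 2·0.25·0.242 = 0.527.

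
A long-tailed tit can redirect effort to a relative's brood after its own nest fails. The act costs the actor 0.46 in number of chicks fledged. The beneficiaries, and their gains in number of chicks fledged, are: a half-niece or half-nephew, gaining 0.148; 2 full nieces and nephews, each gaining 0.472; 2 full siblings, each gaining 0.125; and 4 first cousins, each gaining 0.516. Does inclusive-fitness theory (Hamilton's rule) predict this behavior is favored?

Yes

Hamilton's rule: the trait is favored when the sum of r·B over every recipient exceeds the actor's cost C.
r to a half-niece or half-nephew = 0.125 (half-aunt/uncle↔niece/nephew: one path of length 3: r = (1/2)^3 = 1/8).
r to a full niece or nephew = 1/4 (full aunt/uncle↔niece/nephew: two paths of length 3 through the shared grandparent pair: r = 2·(1/2)^3 = 1/4).
r to a full sibling = 1/2 (full sibs share both parents — two paths of length 2: r = 2·(1/2)^2 = 1/2).
r to a first cousin = 0.125 (first cousins share one grandparent pair — two paths of length 4: r = 2·(1/2)^4 = 1/8).
Summing one r·B term per recipient: 1·0.125·0.148 + 2·0.25·0.472 + 2·0.5·0.125 + 4·0.125·0.516 = 0.6375.
0.6375 > 0.46: the indirect benefit exceeds the cost.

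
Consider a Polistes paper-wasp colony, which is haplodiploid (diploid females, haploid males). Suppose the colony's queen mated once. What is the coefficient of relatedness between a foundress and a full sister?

Haplodiploid full sisters inherit their father's entire haploid genome identically (contributing 1/2) and on average half of their mother's contribution (1/2 · 1/2 = 1/4); r = 1/2 + 1/4 = 3/4.

0.75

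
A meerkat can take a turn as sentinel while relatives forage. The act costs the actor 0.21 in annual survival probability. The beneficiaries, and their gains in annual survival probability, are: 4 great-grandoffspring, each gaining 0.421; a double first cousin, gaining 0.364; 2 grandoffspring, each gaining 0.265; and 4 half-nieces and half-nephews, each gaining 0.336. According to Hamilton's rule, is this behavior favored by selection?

Yes

Hamilton's rule: the trait is favored when the sum of r·B over every recipient exceeds the actor's cost C.
r to a great-grandoffspring = 0.125 (three parent–offspring links: r = (1/2)^3 = 1/8).
r to a double first cousin = 0.25 (double first cousins share both grandparent pairs — four paths of length 4: r = 4·(1/2)^4 = 1/4).
r to a grandoffspring = 1/4 (two parent–offspring links: r = (1/2)^2 = 1/4).
r to a half-niece or half-nephew = 0.125 (half-aunt/uncle↔niece/nephew: one path of length 3: r = (1/2)^3 = 1/8).
Summing one r·B term per recipient: 4·0.125·0.421 + 1·0.25·0.364 + 2·0.25·0.265 + 4·0.125·0.336 = 0.602.
0.602 > 0.21: the indirect benefit exceeds the cost.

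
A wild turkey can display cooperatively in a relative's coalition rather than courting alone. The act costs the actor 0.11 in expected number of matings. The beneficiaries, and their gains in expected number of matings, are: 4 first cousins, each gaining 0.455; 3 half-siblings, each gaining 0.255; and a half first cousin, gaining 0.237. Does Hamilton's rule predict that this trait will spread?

Hamilton's rule: the trait is favored when the sum of r·B over every recipient exceeds the actor's cost C.
r to a first cousin = 0.125 (first cousins share one grandparent pair — two paths of length 4: r = 2·(1/2)^4 = 1/8).
r to a half-sibling = 0.25 (half-sibs share one parent — one path of length 2: r = (1/2)^2 = 1/4).
r to a half first cousin = 1/16 (half first cousins share one grandparent — one path of length 4: r = (1/2)^4 = 1/16).
Summing one r·B term per recipient: 4·0.125·0.455 + 3·0.25·0.255 + 1·0.0625·0.237 = 0.4335625.
0.4335625 > 0.11: the indirect benefit exceeds the cost.

Yes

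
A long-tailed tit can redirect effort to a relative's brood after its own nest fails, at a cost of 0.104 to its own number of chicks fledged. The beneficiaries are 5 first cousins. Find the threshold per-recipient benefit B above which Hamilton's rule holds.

0.1664

r to a first cousin = 0.125 (first cousins share one grandparent pair — two paths of length 4: r = 2·(1/2)^4 = 1/8).
Hamilton's rule with n recipients of equal r: n·r·B > C, so B > C/(n·r) = 0.104/(5·0.125) = 0.1664.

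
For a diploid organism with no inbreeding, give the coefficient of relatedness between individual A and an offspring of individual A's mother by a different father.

Each parent–offspring link contributes a factor of 1/2, and independent paths through distinct common ancestors add.
Half-sibs share one parent — one path of length 2: r = (1/2)^2 = 1/4.

0.25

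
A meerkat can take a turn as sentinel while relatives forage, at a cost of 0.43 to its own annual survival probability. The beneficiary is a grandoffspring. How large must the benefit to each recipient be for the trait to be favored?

r to a grandoffspring = 1/4 (two parent–offspring links: r = (1/2)^2 = 1/4).
Hamilton's rule with n recipients of equal r: n·r·B > C, so B > C/(n·r) = 0.43/(1·0.25) = 1.72.

1.72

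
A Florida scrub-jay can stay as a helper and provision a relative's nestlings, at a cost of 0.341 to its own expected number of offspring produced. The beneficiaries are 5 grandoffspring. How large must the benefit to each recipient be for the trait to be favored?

r to a grandoffspring = 0.25 (two parent–offspring links: r = (1/2)^2 = 1/4).
Hamilton's rule with n recipients of equal r: n·r·B > C, so B > C/(n·r) = 0.341/(5·0.25) = 0.2728.

0.2728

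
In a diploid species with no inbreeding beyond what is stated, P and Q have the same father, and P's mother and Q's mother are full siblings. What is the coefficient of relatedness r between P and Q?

Wright's path rule: contributions from independent ancestry routes add.
P and Q are related in two ways: half-sibs through their shared father (r = 1/4) and first cousins through their mothers (r = 1/8).
r = 1/4 + 1/8 = 0.375.

0.375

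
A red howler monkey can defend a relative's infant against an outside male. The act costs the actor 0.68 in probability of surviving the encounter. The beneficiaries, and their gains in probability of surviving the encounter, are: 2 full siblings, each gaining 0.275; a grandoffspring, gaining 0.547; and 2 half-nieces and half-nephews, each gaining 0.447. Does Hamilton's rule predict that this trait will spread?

No

Hamilton's rule: the trait is favored when the sum of r·B over every recipient exceeds the actor's cost C.
r to a full sibling = 0.5 (full sibs share both parents — two paths of length 2: r = 2·(1/2)^2 = 1/2).
r to a grandoffspring = 1/4 (two parent–offspring links: r = (1/2)^2 = 1/4).
r to a half-niece or half-nephew = 0.125 (half-aunt/uncle↔niece/nephew: one path of length 3: r = (1/2)^3 = 1/8).
Summing one r·B term per recipient: 2·0.5·0.275 + 1·0.25·0.547 + 2·0.125·0.447 = 0.5235.
0.5235 < 0.68: the indirect benefit is less than the cost.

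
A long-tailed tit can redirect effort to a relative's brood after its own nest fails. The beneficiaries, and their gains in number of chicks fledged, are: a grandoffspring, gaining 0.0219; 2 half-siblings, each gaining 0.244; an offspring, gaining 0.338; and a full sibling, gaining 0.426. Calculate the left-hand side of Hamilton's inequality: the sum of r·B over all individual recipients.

0.509475

r to a grandoffspring = 0.25 (two parent–offspring links: r = (1/2)^2 = 1/4).
r to a half-sibling = 1/4 (half-sibs share one parent — one path of length 2: r = (1/2)^2 = 1/4).
r to an offspring = 1/2 (one parent–offspring link: r = (1/2)^1 = 1/2).
r to a full sibling = 1/2 (full sibs share both parents — two paths of length 2: r = 2·(1/2)^2 = 1/2).
Summing one r·B term per recipient: 1·0.25·0.0219 + 2·0.25·0.244 + 1·0.5·0.338 + 1·0.5·0.426 = 0.509475.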